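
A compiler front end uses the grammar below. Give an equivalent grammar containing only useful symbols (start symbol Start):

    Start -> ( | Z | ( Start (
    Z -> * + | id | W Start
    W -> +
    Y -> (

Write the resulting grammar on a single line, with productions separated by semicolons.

Generating nonterminals: {Start, W, Y, Z}.
Reachable from Start after that: {Start, W, Z}.
Removed useless symbols: {Y} and every production mentioning them.

Start -> ( | Z | ( Start (; Z -> * + | id | W Start; W -> +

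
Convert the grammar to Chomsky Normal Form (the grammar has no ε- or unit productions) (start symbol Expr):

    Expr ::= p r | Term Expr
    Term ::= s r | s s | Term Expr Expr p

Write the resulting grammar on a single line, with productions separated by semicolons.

Introduce a nonterminal for each terminal appearing in a rule of length ≥ 2: X1 → p, X2 → r, X3 → s.
Binarize each right-hand side of length ≥ 3 by chaining fresh nonterminals (Y1, Y2, …): affected rules were Term → Term Expr Expr X1.

Expr ::= X1 X2 | Term Expr; Term ::= X3 X2 | X3 X3 | Term Y1; X1 ::= p; X2 ::= r; X3 ::= s; Y1 ::= Expr Y2; Y2 ::= Expr X1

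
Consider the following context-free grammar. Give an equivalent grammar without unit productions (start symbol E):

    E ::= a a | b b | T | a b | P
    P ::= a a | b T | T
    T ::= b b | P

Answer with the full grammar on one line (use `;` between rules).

Unit pairs: E ⇒* {P, T}; P ⇒* {T}; T ⇒* {P}.
For each unit pair (A, B), copy every non-unit production of B to A, then drop all unit productions.

E ::= a a | b b | a b | b T; P ::= a a | b T | b b; T ::= a a | b T | b b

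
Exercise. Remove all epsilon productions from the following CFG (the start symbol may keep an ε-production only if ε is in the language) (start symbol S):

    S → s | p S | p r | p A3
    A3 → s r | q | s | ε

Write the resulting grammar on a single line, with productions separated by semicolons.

Nullable set = {A3}.
ε ∉ L(G), so no ε-production is kept.
Add the nullable-subset variants: S → p A3 gives p A3 | p.

S → s | p S | p r | p A3 | p; A3 → s r | q | s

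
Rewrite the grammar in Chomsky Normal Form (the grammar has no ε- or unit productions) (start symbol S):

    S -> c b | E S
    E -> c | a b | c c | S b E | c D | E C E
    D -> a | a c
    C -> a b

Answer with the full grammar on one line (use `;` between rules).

S -> X1 X2 | E S; E -> c | X3 X2 | X1 X1 | S Y1 | X1 D | E Y2; D -> a | X3 X1; C -> X3 X2; X1 -> c; X2 -> b; X3 -> a; Y1 -> X2 E; Y2 -> C E

Introduce a nonterminal for each terminal appearing in a rule of length ≥ 2: X1 → c, X2 → b, X3 → a.
Binarize each right-hand side of length ≥ 3 by chaining fresh nonterminals (Y1, Y2, …): affected rules were E → S X2 E; E → E C E.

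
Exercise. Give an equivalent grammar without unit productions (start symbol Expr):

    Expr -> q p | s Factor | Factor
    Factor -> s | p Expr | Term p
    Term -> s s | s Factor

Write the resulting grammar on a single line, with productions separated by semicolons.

Unit pairs: Expr ⇒* {Factor}.
Replace each nonterminal's rules with the union of the non-unit rules of every nonterminal it unit-derives.

Expr -> s | p Expr | Term p | q p | s Factor; Factor -> s | p Expr | Term p; Term -> s s | s Factor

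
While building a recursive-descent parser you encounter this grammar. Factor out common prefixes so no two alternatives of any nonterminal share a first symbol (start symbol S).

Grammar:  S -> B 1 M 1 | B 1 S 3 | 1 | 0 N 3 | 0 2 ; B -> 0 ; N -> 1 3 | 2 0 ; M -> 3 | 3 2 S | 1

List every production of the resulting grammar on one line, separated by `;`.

S has alternatives sharing prefix 'B 1': factor to S → B 1 S' with S' → M 1 | S 3.
S has alternatives sharing prefix '0': factor to S → 0 S'' with S'' → N 3 | 2.
M has alternatives sharing prefix '3': factor to M → 3 M' with M' → ε | 2 S.

S -> 1 | B 1 S' | 0 S''; B -> 0; N -> 1 3 | 2 0; M -> 1 | 3 M'; S' -> M 1 | S 3; S'' -> N 3 | 2; M' -> ε | 2 S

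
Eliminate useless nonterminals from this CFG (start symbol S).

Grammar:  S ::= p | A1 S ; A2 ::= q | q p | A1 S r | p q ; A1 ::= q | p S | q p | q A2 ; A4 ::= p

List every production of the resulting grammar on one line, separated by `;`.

S ::= p | A1 S; A2 ::= q | q p | A1 S r | p q; A1 ::= q | p S | q p | q A2

Generating nonterminals: {A1, A2, A4, S}.
Reachable from S after that: {A1, A2, S}.
Removed useless symbols: {A4} and every production mentioning them.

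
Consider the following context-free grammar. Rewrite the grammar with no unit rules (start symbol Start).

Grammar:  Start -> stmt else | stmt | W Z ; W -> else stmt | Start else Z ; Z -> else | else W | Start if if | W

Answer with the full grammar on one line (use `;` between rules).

Unit pairs: Z ⇒* {W}.
For each unit pair (A, B), copy every non-unit production of B to A, then drop all unit productions.

Start -> stmt else | stmt | W Z; W -> else stmt | Start else Z; Z -> else | else W | Start if if | else stmt | Start else Z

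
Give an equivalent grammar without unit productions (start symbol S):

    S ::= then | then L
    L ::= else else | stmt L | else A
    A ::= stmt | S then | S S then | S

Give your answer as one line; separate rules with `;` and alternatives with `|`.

Unit pairs: A ⇒* {S}.
For each unit pair (A, B), copy every non-unit production of B to A, then drop all unit productions.

S ::= then | then L; L ::= else else | stmt L | else A; A ::= then | then L | stmt | S then | S S then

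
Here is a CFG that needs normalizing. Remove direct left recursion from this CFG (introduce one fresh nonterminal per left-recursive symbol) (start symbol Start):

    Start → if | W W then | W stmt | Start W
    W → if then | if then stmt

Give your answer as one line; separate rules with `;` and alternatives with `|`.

Directly left-recursive nonterminal: Start.
For Start: α = {W}, β = {if, W W then, W stmt}. Rewrite as Start → β Start1 and Start1 → α Start1 | ε.

Start → if Start1 | W W then Start1 | W stmt Start1; W → if then | if then stmt; Start1 → W Start1 | ε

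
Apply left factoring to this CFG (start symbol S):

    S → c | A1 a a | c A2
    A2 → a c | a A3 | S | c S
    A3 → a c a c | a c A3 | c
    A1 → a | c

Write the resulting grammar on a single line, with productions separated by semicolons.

S has alternatives sharing prefix 'c': factor to S → c S' with S' → ε | A2.
A2 has alternatives sharing prefix 'a': factor to A2 → a A2' with A2' → c | A3.
A3 has alternatives sharing prefix 'a c': factor to A3 → a c A3' with A3' → a c | A3.

S → A1 a a | c S'; A2 → S | c S | a A2'; A3 → c | a c A3'; A1 → a | c; S' → ε | A2; A2' → c | A3; A3' → a c | A3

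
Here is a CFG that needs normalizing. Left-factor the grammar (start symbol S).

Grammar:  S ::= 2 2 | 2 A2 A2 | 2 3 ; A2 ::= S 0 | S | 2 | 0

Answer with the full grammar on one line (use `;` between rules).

S ::= 2 S'; A2 ::= 2 | 0 | S A2'; S' ::= 2 | A2 A2 | 3; A2' ::= 0 | ε

S has alternatives sharing prefix '2': factor to S → 2 S' with S' → 2 | A2 A2 | 3.
A2 has alternatives sharing prefix 'S': factor to A2 → S A2' with A2' → 0 | ε.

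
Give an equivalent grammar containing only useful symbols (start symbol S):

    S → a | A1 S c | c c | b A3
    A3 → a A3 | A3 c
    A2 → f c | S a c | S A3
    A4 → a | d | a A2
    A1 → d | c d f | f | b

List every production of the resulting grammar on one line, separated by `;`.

S → a | A1 S c | c c; A1 → d | c d f | f | b

Generating nonterminals: {A1, A2, A4, S}.
Reachable from S after that: {A1, S}.
Removed useless symbols: {A2, A3, A4} and every production mentioning them.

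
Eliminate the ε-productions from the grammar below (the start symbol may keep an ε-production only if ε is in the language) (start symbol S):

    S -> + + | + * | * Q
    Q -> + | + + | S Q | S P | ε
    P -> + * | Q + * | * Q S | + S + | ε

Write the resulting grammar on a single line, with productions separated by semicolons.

Nullable nonterminals: {P, Q}.
ε ∉ L(G), so no ε-production is kept.
Add the nullable-subset variants: S → * Q gives * Q | *. Q → S Q gives S Q | S. P → * Q S gives * Q S | * S.

S -> + + | + * | * Q | *; Q -> + | + + | S Q | S | S P; P -> + * | Q + * | * Q S | * S | + S +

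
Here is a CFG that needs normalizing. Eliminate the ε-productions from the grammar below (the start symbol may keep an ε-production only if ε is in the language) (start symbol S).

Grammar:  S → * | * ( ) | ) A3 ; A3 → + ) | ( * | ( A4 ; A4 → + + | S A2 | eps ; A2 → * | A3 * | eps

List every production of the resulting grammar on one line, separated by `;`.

S → * | * ( ) | ) A3; A3 → + ) | ( * | ( A4 | (; A4 → + + | S A2 | S; A2 → * | A3 *

The nullable symbols are {A2, A4}.
ε ∉ L(G), so no ε-production is kept.
For each production, add variants omitting each subset of nullable occurrences: A3 → ( A4 gives ( A4 | (. A4 → S A2 gives S A2 | S.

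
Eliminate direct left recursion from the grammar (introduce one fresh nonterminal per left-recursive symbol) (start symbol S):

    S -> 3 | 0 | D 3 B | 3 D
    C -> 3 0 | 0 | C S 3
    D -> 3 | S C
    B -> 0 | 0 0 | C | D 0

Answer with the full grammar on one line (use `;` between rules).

S -> 3 | 0 | D 3 B | 3 D; C -> 3 0 C' | 0 C'; D -> 3 | S C; B -> 0 | 0 0 | C | D 0; C' -> S 3 C' | ε

Directly left-recursive nonterminal: C.
For C: α = {S 3}, β = {3 0, 0}. Rewrite as C → β C' and C' → α C' | ε.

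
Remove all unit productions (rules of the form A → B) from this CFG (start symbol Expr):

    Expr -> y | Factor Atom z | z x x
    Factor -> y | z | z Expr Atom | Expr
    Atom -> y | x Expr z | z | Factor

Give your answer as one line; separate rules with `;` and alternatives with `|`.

Expr -> y | Factor Atom z | z x x; Factor -> y | z | z Expr Atom | Factor Atom z | z x x; Atom -> y | x Expr z | z | z Expr Atom | Factor Atom z | z x x

Unit pairs: Atom ⇒* {Expr, Factor}; Factor ⇒* {Expr}.
For each unit pair (A, B), copy every non-unit production of B to A, then drop all unit productions.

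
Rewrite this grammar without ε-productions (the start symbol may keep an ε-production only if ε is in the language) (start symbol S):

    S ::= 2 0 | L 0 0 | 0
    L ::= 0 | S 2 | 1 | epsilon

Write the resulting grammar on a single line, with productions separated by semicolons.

The nullable symbols are {L}.
ε ∉ L(G), so no ε-production is kept.
Add the nullable-subset variants: S → L 0 0 gives L 0 0 | 0 0.

S ::= 2 0 | L 0 0 | 0 0 | 0; L ::= 0 | S 2 | 1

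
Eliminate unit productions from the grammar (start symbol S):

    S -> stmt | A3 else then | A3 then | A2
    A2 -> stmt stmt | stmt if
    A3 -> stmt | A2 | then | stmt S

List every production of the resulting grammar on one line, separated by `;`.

Unit pairs: A3 ⇒* {A2}; S ⇒* {A2}.
For each unit pair (A, B), copy every non-unit production of B to A, then drop all unit productions.

S -> stmt stmt | stmt if | stmt | A3 else then | A3 then; A2 -> stmt stmt | stmt if; A3 -> stmt stmt | stmt if | stmt | then | stmt S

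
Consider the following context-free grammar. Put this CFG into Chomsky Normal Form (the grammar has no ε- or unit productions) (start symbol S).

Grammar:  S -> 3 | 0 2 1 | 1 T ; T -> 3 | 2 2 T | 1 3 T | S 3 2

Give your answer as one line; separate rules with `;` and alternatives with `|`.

Introduce a nonterminal for each terminal appearing in a rule of length ≥ 2: X1 → 0, X2 → 2, X3 → 1, X4 → 3.
Binarize each right-hand side of length ≥ 3 by chaining fresh nonterminals (Y1, Y2, …): affected rules were S → X1 X2 X3; T → X2 X2 T; T → X3 X4 T; T → S X4 X2.

S -> 3 | X1 Y1 | X3 T; T -> 3 | X2 Y2 | X3 Y3 | S Y4; X1 -> 0; X2 -> 2; X3 -> 1; X4 -> 3; Y1 -> X2 X3; Y2 -> X2 T; Y3 -> X4 T; Y4 -> X4 X2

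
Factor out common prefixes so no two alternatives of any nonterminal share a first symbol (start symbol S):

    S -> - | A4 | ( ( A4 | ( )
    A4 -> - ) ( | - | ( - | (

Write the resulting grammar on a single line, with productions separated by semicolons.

S has alternatives sharing prefix '(': factor to S → ( S' with S' → ( A4 | ).
A4 has alternatives sharing prefix '-': factor to A4 → - A4' with A4' → ) ( | ε.
A4 has alternatives sharing prefix '(': factor to A4 → ( A4'' with A4'' → - | ε.

S -> - | A4 | ( S'; A4 -> - A4' | ( A4''; S' -> ( A4 | ); A4' -> ) ( | eps; A4'' -> - | eps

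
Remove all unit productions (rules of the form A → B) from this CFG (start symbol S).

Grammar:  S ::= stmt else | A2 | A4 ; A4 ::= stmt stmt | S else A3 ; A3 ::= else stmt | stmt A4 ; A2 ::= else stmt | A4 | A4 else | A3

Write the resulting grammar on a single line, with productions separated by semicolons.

Unit pairs: A2 ⇒* {A3, A4}; S ⇒* {A2, A3, A4}.
For every A with A ⇒* B via unit rules, add B's non-unit alternatives to A; then delete every rule of the form X → Y.

S ::= stmt stmt | S else A3 | else stmt | A4 else | stmt else | stmt A4; A4 ::= stmt stmt | S else A3; A3 ::= else stmt | stmt A4; A2 ::= stmt stmt | S else A3 | else stmt | A4 else | stmt A4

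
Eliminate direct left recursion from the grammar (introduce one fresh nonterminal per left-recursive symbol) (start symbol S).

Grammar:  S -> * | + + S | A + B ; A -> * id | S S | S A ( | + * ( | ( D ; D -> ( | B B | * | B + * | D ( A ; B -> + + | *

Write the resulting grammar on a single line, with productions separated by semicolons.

D is directly left-recursive.
For D: α = {( A}, β = {(, B B, *, B + *}. Rewrite as D → β D' and D' → α D' | ε.

S -> * | + + S | A + B; A -> * id | S S | S A ( | + * ( | ( D; D -> ( D' | B B D' | * D' | B + * D'; B -> + + | *; D' -> ( A D' | ε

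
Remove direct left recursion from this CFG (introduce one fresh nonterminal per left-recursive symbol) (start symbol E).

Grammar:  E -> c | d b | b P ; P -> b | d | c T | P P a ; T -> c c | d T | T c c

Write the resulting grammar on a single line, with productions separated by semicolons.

Left recursion appears on P, T.
For P: α = {P a}, β = {b, d, c T}. Rewrite as P → β P' and P' → α P' | ε.
For T: α = {c c}, β = {c c, d T}. Rewrite as T → β T' and T' → α T' | ε.

E -> c | d b | b P; P -> b P' | d P' | c T P'; T -> c c T' | d T T'; P' -> P a P' | ε; T' -> c c T' | ε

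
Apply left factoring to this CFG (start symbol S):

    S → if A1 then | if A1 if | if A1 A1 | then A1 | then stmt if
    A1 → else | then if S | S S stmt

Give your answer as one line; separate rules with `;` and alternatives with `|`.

S has alternatives sharing prefix 'if A1': factor to S → if A1 S' with S' → then | if | A1.
S has alternatives sharing prefix 'then': factor to S → then S'' with S'' → A1 | stmt if.

S → if A1 S' | then S''; A1 → else | then if S | S S stmt; S' → then | if | A1; S'' → A1 | stmt if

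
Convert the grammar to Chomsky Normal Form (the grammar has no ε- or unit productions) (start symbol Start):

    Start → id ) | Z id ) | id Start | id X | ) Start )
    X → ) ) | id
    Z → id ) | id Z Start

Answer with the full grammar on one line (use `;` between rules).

Start → X1 X2 | Z Y1 | X1 Start | X1 X | X2 Y2; X → X2 X2 | id; Z → X1 X2 | X1 Y3; X1 → id; X2 → ); Y1 → X1 X2; Y2 → Start X2; Y3 → Z Start

Introduce a nonterminal for each terminal appearing in a rule of length ≥ 2: X1 → id, X2 → ).
Binarize each right-hand side of length ≥ 3 by chaining fresh nonterminals (Y1, Y2, …): affected rules were Start → Z X1 X2; Start → X2 Start X2; Z → X1 Z Start.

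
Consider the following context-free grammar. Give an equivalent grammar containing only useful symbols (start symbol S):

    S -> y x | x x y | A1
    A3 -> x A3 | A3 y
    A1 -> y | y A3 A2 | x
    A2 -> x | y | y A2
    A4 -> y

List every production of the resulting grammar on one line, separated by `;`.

Generating nonterminals: {A1, A2, A4, S}.
Reachable from S after that: {A1, S}.
Removed useless symbols: {A2, A3, A4} and every production mentioning them.

S -> y x | x x y | A1; A1 -> y | x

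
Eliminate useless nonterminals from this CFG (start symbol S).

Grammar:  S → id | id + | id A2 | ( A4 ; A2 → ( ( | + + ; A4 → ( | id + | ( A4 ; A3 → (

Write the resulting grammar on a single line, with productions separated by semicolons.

Generating nonterminals: {A2, A3, A4, S}.
Reachable from S after that: {A2, A4, S}.
Removed useless symbols: {A3} and every production mentioning them.

S → id | id + | id A2 | ( A4; A2 → ( ( | + +; A4 → ( | id + | ( A4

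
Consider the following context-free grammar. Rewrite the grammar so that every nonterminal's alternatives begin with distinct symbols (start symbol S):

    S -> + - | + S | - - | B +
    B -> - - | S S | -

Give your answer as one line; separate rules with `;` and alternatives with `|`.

S has alternatives sharing prefix '+': factor to S → + S' with S' → - | S.
B has alternatives sharing prefix '-': factor to B → - B' with B' → - | ε.

S -> - - | B + | + S'; B -> S S | - B'; S' -> - | S; B' -> - | ε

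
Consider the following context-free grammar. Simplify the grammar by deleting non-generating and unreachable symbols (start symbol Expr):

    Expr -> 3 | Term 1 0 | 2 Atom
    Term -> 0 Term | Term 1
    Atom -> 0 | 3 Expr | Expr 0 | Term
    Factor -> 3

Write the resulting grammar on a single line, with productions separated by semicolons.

Generating nonterminals: {Atom, Expr, Factor}.
Reachable from Expr after that: {Atom, Expr}.
Removed useless symbols: {Factor, Term} and every production mentioning them.

Expr -> 3 | 2 Atom; Atom -> 0 | 3 Expr | Expr 0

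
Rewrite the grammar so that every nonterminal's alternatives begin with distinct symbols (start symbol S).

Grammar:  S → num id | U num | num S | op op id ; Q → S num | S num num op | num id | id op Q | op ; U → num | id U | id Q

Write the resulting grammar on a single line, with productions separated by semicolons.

S has alternatives sharing prefix 'num': factor to S → num S' with S' → id | S.
Q has alternatives sharing prefix 'S num': factor to Q → S num Q' with Q' → ε | num op.
U has alternatives sharing prefix 'id': factor to U → id U' with U' → U | Q.

S → U num | op op id | num S'; Q → num id | id op Q | op | S num Q'; U → num | id U'; S' → id | S; Q' → epsilon | num op; U' → U | Q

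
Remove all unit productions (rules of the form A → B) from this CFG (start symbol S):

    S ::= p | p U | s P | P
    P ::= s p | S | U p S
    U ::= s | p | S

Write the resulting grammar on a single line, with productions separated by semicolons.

S ::= p | p U | s P | s p | U p S; P ::= p | p U | s P | s p | U p S; U ::= s | p | p U | s P | s p | U p S

Unit pairs: P ⇒* {S}; S ⇒* {P}; U ⇒* {P, S}.
For every A with A ⇒* B via unit rules, add B's non-unit alternatives to A; then delete every rule of the form X → Y.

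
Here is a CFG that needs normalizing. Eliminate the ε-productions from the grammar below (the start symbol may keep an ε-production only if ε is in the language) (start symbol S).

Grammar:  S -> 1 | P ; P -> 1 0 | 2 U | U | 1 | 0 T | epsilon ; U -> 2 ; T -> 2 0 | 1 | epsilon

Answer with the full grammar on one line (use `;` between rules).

Nullable nonterminals: {P, S, T}.
ε ∈ L(G) since S is nullable, so keep S → ε.
Add the nullable-subset variants: P → 0 T gives 0 T | 0.

S -> 1 | P | epsilon; P -> 1 0 | 2 U | U | 1 | 0 T | 0; U -> 2; T -> 2 0 | 1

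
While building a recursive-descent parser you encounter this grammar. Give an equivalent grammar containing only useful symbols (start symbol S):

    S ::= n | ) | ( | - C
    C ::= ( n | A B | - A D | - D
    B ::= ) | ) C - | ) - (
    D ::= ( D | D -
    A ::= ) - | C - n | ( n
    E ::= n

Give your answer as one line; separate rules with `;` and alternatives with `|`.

Generating nonterminals: {A, B, C, E, S}.
Reachable from S after that: {A, B, C, S}.
Removed useless symbols: {D, E} and every production mentioning them.

S ::= n | ) | ( | - C; C ::= ( n | A B; B ::= ) | ) C - | ) - (; A ::= ) - | C - n | ( n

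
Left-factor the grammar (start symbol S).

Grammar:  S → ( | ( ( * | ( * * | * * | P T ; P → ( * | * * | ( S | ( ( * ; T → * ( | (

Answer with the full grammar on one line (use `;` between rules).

S → * * | P T | ( S'; P → * * | ( P'; T → * ( | (; S' → ε | ( * | * *; P' → * | S | ( *

S has alternatives sharing prefix '(': factor to S → ( S' with S' → ε | ( * | * *.
P has alternatives sharing prefix '(': factor to P → ( P' with P' → * | S | ( *.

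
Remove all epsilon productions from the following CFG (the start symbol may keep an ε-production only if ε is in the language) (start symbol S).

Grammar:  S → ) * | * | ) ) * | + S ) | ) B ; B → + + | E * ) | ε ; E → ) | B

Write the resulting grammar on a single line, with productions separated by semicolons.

Nullable nonterminals: {B, E}.
ε ∉ L(G), so no ε-production is kept.
Add the nullable-subset variants: S → ) B gives ) B | ). B → E * ) gives E * ) | * ).

S → ) * | * | ) ) * | + S ) | ) B | ); B → + + | E * ) | * ); E → ) | B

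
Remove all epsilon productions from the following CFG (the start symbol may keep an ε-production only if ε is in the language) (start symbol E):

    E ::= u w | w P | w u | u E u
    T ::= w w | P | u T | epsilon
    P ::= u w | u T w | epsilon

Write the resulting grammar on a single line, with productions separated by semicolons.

E ::= u w | w P | w | w u | u E u; T ::= w w | P | u T | u; P ::= u w | u T w

Nullable nonterminals: {P, T}.
ε ∉ L(G), so no ε-production is kept.
Add the nullable-subset variants: E → w P gives w P | w. T → u T gives u T | u.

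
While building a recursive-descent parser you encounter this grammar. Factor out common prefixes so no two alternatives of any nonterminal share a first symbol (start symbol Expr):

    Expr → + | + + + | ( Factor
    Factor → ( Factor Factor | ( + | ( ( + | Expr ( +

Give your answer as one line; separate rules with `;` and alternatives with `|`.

Expr has alternatives sharing prefix '+': factor to Expr → + Expr1 with Expr1 → ε | + +.
Factor has alternatives sharing prefix '(': factor to Factor → ( Factor1 with Factor1 → Factor Factor | + | ( +.

Expr → ( Factor | + Expr1; Factor → Expr ( + | ( Factor1; Expr1 → epsilon | + +; Factor1 → Factor Factor | + | ( +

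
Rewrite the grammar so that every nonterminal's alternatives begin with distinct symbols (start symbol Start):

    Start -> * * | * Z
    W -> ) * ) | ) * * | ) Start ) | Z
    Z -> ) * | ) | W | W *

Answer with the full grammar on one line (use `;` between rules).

Start -> * Start1; W -> Z | ) W1; Z -> ) Z1 | W Z2; Start1 -> * | Z; W1 -> Start ) | * W11; Z1 -> * | ε; Z2 -> ε | *; W11 -> ) | *

Start has alternatives sharing prefix '*': factor to Start → * Start1 with Start1 → * | Z.
W has alternatives sharing prefix ')': factor to W → ) W1 with W1 → * ) | * * | Start ).
Z has alternatives sharing prefix ')': factor to Z → ) Z1 with Z1 → * | ε.
Z has alternatives sharing prefix 'W': factor to Z → W Z2 with Z2 → ε | *.
W1 has alternatives sharing prefix '*': factor to W1 → * W11 with W11 → ) | *.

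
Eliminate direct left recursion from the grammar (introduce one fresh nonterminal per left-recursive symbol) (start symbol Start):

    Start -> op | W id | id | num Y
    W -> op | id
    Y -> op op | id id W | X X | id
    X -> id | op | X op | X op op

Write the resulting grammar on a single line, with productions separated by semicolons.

X is directly left-recursive.
For X: α = {op, op op}, β = {id, op}. Rewrite as X → β X1 and X1 → α X1 | ε.

Start -> op | W id | id | num Y; W -> op | id; Y -> op op | id id W | X X | id; X -> id X1 | op X1; X1 -> op X1 | op op X1 | eps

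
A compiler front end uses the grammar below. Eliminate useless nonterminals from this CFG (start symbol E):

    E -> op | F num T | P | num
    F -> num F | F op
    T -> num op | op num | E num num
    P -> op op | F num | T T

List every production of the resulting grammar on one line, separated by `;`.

E -> op | P | num; T -> num op | op num | E num num; P -> op op | T T

Generating nonterminals: {E, P, T}.
Reachable from E after that: {E, P, T}.
Removed useless symbols: {F} and every production mentioning them.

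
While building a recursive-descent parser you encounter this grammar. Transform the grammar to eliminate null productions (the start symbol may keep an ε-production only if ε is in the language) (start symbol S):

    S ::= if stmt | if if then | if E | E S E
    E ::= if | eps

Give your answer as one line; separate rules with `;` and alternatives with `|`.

Nullable nonterminals: {E}.
ε ∉ L(G), so no ε-production is kept.
Expand every rule over subsets of its nullable positions: S → if E gives if E | if. S → E S E gives E S E | E S | S E.

S ::= if stmt | if if then | if E | if | E S E | E S | S E; E ::= if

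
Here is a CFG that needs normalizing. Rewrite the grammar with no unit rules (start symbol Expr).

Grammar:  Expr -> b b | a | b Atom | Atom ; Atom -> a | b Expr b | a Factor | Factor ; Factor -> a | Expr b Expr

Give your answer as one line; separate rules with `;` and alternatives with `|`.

Unit pairs: Atom ⇒* {Factor}; Expr ⇒* {Atom, Factor}.
For every A with A ⇒* B via unit rules, add B's non-unit alternatives to A; then delete every rule of the form X → Y.

Expr -> a | b Expr b | a Factor | Expr b Expr | b b | b Atom; Atom -> a | b Expr b | a Factor | Expr b Expr; Factor -> a | Expr b Expr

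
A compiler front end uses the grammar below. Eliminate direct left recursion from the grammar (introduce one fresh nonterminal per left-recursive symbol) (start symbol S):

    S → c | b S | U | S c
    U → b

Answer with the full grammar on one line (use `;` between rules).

S → c S' | b S S' | U S'; U → b; S' → c S' | epsilon

Left recursion appears on S.
For S: α = {c}, β = {c, b S, U}. Rewrite as S → β S' and S' → α S' | ε.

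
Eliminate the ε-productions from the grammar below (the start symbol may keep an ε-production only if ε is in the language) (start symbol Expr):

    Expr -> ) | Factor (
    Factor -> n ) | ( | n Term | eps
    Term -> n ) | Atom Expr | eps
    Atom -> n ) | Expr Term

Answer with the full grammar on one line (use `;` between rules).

The nullable symbols are {Factor, Term}.
ε ∉ L(G), so no ε-production is kept.
Add the nullable-subset variants: Expr → Factor ( gives Factor ( | (. Factor → n Term gives n Term | n. Atom → Expr Term gives Expr Term | Expr.

Expr -> ) | Factor ( | (; Factor -> n ) | ( | n Term | n; Term -> n ) | Atom Expr; Atom -> n ) | Expr Term | Expr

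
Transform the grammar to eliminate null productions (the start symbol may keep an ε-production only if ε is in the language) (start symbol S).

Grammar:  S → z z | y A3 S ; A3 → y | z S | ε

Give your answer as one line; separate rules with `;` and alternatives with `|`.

Nullable set = {A3}.
ε ∉ L(G), so no ε-production is kept.
Add the nullable-subset variants: S → y A3 S gives y A3 S | y S.

S → z z | y A3 S | y S; A3 → y | z S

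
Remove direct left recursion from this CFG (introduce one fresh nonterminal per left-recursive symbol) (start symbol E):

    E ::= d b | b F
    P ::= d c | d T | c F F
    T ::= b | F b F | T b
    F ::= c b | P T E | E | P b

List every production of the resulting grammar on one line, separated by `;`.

E ::= d b | b F; P ::= d c | d T | c F F; T ::= b T' | F b F T'; F ::= c b | P T E | E | P b; T' ::= b T' | ε

Directly left-recursive nonterminal: T.
For T: α = {b}, β = {b, F b F}. Rewrite as T → β T' and T' → α T' | ε.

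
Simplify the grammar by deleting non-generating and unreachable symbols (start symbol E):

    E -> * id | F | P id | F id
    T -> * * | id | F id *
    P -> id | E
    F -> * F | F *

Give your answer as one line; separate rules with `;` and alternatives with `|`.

E -> * id | P id; P -> id | E

Generating nonterminals: {E, P, T}.
Reachable from E after that: {E, P}.
Removed useless symbols: {F, T} and every production mentioning them.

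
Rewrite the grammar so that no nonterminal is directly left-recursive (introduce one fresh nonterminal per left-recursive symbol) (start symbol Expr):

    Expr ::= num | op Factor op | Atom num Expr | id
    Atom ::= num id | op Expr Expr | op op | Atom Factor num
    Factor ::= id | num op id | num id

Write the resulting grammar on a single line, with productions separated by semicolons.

Expr ::= num | op Factor op | Atom num Expr | id; Atom ::= num id Atom1 | op Expr Expr Atom1 | op op Atom1; Factor ::= id | num op id | num id; Atom1 ::= Factor num Atom1 | eps

Directly left-recursive nonterminal: Atom.
For Atom: α = {Factor num}, β = {num id, op Expr Expr, op op}. Rewrite as Atom → β Atom1 and Atom1 → α Atom1 | ε.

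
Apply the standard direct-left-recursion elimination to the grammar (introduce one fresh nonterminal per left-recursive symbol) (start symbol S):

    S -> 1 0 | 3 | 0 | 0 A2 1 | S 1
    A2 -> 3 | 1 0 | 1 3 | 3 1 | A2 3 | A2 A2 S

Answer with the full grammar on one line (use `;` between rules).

Directly left-recursive nonterminals: S, A2.
For S: α = {1}, β = {1 0, 3, 0, 0 A2 1}. Rewrite as S → β S' and S' → α S' | ε.
For A2: α = {3, A2 S}, β = {3, 1 0, 1 3, 3 1}. Rewrite as A2 → β A2' and A2' → α A2' | ε.

S -> 1 0 S' | 3 S' | 0 S' | 0 A2 1 S'; A2 -> 3 A2' | 1 0 A2' | 1 3 A2' | 3 1 A2'; S' -> 1 S' | eps; A2' -> 3 A2' | A2 S A2' | eps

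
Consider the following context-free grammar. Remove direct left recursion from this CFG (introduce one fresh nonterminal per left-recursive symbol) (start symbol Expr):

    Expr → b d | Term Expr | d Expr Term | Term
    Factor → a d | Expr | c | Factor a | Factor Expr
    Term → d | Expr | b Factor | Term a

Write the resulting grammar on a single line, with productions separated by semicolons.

Factor, Term are directly left-recursive.
For Factor: α = {a, Expr}, β = {a d, Expr, c}. Rewrite as Factor → β Factor1 and Factor1 → α Factor1 | ε.
For Term: α = {a}, β = {d, Expr, b Factor}. Rewrite as Term → β Term1 and Term1 → α Term1 | ε.

Expr → b d | Term Expr | d Expr Term | Term; Factor → a d Factor1 | Expr Factor1 | c Factor1; Term → d Term1 | Expr Term1 | b Factor Term1; Factor1 → a Factor1 | Expr Factor1 | ε; Term1 → a Term1 | ε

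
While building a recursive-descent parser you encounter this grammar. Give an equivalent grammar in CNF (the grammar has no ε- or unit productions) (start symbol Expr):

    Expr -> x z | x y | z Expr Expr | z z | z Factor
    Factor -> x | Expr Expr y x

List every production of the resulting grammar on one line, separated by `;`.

Expr -> X1 X2 | X1 X3 | X2 Y1 | X2 X2 | X2 Factor; Factor -> x | Expr Y2; X1 -> x; X2 -> z; X3 -> y; Y1 -> Expr Expr; Y2 -> Expr Y3; Y3 -> X3 X1

Introduce a nonterminal for each terminal appearing in a rule of length ≥ 2: X1 → x, X2 → z, X3 → y.
Binarize each right-hand side of length ≥ 3 by chaining fresh nonterminals (Y1, Y2, …): affected rules were Expr → X2 Expr Expr; Factor → Expr Expr X3 X1.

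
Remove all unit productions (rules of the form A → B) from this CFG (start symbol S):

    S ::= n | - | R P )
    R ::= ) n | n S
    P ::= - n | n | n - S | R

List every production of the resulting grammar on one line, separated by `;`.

Unit pairs: P ⇒* {R}.
For every A with A ⇒* B via unit rules, add B's non-unit alternatives to A; then delete every rule of the form X → Y.

S ::= n | - | R P ); R ::= ) n | n S; P ::= - n | n | n - S | ) n | n S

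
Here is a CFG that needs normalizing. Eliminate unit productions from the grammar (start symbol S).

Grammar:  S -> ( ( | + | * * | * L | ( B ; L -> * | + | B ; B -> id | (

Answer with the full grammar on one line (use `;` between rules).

S -> ( ( | + | * * | * L | ( B; L -> * | + | id | (; B -> id | (

Unit pairs: L ⇒* {B}.
Replace each nonterminal's rules with the union of the non-unit rules of every nonterminal it unit-derives.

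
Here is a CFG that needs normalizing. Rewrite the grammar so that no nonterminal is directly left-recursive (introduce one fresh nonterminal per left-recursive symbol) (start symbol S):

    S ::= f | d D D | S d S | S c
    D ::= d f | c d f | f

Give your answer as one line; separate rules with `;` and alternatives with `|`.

Directly left-recursive nonterminal: S.
For S: α = {d S, c}, β = {f, d D D}. Rewrite as S → β S' and S' → α S' | ε.

S ::= f S' | d D D S'; D ::= d f | c d f | f; S' ::= d S S' | c S' | eps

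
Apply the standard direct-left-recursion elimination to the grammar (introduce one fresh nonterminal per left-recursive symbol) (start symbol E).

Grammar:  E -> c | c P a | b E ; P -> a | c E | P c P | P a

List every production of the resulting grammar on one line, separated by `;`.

Directly left-recursive nonterminal: P.
For P: α = {c P, a}, β = {a, c E}. Rewrite as P → β P' and P' → α P' | ε.

E -> c | c P a | b E; P -> a P' | c E P'; P' -> c P P' | a P' | eps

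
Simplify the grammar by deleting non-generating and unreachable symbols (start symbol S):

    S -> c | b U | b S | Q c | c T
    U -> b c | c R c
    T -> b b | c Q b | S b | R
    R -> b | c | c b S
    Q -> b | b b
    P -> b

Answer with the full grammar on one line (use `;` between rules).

Generating nonterminals: {P, Q, R, S, T, U}.
Reachable from S after that: {Q, R, S, T, U}.
Removed useless symbols: {P} and every production mentioning them.

S -> c | b U | b S | Q c | c T; U -> b c | c R c; T -> b b | c Q b | S b | R; R -> b | c | c b S; Q -> b | b b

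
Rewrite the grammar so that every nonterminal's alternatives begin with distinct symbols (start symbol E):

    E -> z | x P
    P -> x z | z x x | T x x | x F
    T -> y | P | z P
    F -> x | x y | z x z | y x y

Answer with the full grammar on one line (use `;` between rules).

E -> z | x P; P -> z x x | T x x | x P'; T -> y | P | z P; F -> z x z | y x y | x F'; P' -> z | F; F' -> ε | y

P has alternatives sharing prefix 'x': factor to P → x P' with P' → z | F.
F has alternatives sharing prefix 'x': factor to F → x F' with F' → ε | y.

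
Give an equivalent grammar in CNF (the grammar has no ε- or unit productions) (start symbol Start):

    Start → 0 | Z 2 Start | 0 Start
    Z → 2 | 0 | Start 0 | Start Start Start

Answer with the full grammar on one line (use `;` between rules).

Introduce a nonterminal for each terminal appearing in a rule of length ≥ 2: X1 → 2, X2 → 0.
Binarize each right-hand side of length ≥ 3 by chaining fresh nonterminals (Y1, Y2, …): affected rules were Start → Z X1 Start; Z → Start Start Start.

Start → 0 | Z Y1 | X2 Start; Z → 2 | 0 | Start X2 | Start Y2; X1 → 2; X2 → 0; Y1 → X1 Start; Y2 → Start Start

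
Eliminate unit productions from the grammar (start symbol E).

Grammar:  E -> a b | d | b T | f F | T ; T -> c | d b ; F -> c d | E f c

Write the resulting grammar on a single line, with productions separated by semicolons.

E -> a b | d | b T | f F | c | d b; T -> c | d b; F -> c d | E f c

Unit pairs: E ⇒* {T}.
Replace each nonterminal's rules with the union of the non-unit rules of every nonterminal it unit-derives.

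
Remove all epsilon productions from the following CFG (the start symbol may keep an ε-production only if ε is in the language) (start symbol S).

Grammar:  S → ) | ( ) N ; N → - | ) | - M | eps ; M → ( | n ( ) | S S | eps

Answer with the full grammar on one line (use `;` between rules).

S → ) | ( ) N | ( ); N → - | ) | - M; M → ( | n ( ) | S S

The nullable symbols are {M, N}.
ε ∉ L(G), so no ε-production is kept.
Add the nullable-subset variants: S → ( ) N gives ( ) N | ( ).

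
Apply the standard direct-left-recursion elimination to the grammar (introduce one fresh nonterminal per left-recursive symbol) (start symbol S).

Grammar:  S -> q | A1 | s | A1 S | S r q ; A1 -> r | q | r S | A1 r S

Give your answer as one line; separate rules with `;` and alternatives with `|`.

S -> q S' | A1 S' | s S' | A1 S S'; A1 -> r A1' | q A1' | r S A1'; S' -> r q S' | ε; A1' -> r S A1' | ε

Left recursion appears on S, A1.
For S: α = {r q}, β = {q, A1, s, A1 S}. Rewrite as S → β S' and S' → α S' | ε.
For A1: α = {r S}, β = {r, q, r S}. Rewrite as A1 → β A1' and A1' → α A1' | ε.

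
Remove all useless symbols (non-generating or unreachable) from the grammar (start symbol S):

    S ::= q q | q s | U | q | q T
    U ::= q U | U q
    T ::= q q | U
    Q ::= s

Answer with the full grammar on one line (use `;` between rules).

Generating nonterminals: {Q, S, T}.
Reachable from S after that: {S, T}.
Removed useless symbols: {Q, U} and every production mentioning them.

S ::= q q | q s | q | q T; T ::= q q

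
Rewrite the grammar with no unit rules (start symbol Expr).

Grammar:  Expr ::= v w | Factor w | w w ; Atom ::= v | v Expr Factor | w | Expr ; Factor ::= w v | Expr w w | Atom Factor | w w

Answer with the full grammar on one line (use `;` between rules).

Unit pairs: Atom ⇒* {Expr}.
For each unit pair (A, B), copy every non-unit production of B to A, then drop all unit productions.

Expr ::= v w | Factor w | w w; Atom ::= v | v Expr Factor | w | v w | Factor w | w w; Factor ::= w v | Expr w w | Atom Factor | w w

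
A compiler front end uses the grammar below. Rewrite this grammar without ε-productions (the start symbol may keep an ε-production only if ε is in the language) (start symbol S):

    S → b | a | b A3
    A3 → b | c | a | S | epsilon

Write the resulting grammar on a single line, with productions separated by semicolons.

The nullable symbols are {A3}.
ε ∉ L(G), so no ε-production is kept.

S → b | a | b A3; A3 → b | c | a | S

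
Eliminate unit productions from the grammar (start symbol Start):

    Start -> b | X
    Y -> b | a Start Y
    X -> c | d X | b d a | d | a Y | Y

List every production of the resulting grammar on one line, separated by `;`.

Start -> b | c | d X | b d a | d | a Y | a Start Y; Y -> b | a Start Y; X -> c | d X | b d a | d | a Y | b | a Start Y

Unit pairs: Start ⇒* {X, Y}; X ⇒* {Y}.
For each unit pair (A, B), copy every non-unit production of B to A, then drop all unit productions.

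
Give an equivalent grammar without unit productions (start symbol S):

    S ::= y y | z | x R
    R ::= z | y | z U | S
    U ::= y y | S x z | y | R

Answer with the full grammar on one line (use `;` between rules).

S ::= y y | z | x R; R ::= y y | z | x R | y | z U; U ::= y y | S x z | y | z | x R | z U

Unit pairs: R ⇒* {S}; U ⇒* {R, S}.
For every A with A ⇒* B via unit rules, add B's non-unit alternatives to A; then delete every rule of the form X → Y.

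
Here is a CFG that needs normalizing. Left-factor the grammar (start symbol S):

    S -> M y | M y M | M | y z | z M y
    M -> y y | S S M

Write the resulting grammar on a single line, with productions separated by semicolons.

S -> y z | z M y | M S'; M -> y y | S S M; S' -> eps | y S''; S'' -> eps | M

S has alternatives sharing prefix 'M': factor to S → M S' with S' → y | y M | ε.
S' has alternatives sharing prefix 'y': factor to S' → y S'' with S'' → ε | M.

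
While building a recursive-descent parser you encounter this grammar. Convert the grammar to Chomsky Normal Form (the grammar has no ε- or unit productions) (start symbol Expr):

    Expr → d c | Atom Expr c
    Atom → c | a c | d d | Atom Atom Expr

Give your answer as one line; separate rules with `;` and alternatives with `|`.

Expr → X1 X2 | Atom Y1; Atom → c | X3 X2 | X1 X1 | Atom Y2; X1 → d; X2 → c; X3 → a; Y1 → Expr X2; Y2 → Atom Expr

Introduce a nonterminal for each terminal appearing in a rule of length ≥ 2: X1 → d, X2 → c, X3 → a.
Binarize each right-hand side of length ≥ 3 by chaining fresh nonterminals (Y1, Y2, …): affected rules were Expr → Atom Expr X2; Atom → Atom Atom Expr.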